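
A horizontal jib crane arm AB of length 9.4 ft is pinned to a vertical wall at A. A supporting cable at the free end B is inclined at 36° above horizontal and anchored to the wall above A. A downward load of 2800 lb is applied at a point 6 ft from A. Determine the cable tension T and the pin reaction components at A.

T = 3041 lb, A_x = 2460 lb, A_y = 1013 lb

ΣM about A: T·sin36°·9.4 − 2800·6 = 0 → T = 16800/(9.4·0.587785) = 3040.63 ≈ 3041 lb.
ΣF_x = 0: A_x − T·cos36° = 0 → A_x = 3040.63 × 0.809017 = 2460 lb.
ΣF_y = 0: A_y + T·sin36° − 2800 = 0 → A_y = 2800 − 3040.63 × 0.587785 = 1013 lb.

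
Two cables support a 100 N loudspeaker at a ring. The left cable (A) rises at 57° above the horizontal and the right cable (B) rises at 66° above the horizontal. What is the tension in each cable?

ΣF_x = 0: −T_A·cos57° + T_B·cos66° = 0 → T_B = 1.33905·T_A.
ΣF_y = 0: T_A·sin57° + T_B·sin66° = 100.
Substitute: T_A·(0.838671 + 1.33905·0.913545) = 100 → T_A = 48.4977 ≈ 48.50 N.
Then T_B = 1.33905 × 48.4977 = 64.94 N.

T_A = 48.50 N, T_B = 64.94 N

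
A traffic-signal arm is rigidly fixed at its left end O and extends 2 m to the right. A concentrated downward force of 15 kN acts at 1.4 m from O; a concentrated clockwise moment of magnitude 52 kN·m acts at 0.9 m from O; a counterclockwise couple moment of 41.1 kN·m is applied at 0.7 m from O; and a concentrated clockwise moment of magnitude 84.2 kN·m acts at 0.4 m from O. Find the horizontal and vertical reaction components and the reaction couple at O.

ΣF_x = 0: O_x = 0.
ΣF_y = 0: O_y − 15 = 0 → O_y = 15.00 kN.
ΣM about O: M_O − 15·1.4 − 52 + 41.1 − 84.2 = 0 → M_O = 116.1 kN·m.

O_x = 0, O_y = 15.00 kN, M_O = 116.1 kN·m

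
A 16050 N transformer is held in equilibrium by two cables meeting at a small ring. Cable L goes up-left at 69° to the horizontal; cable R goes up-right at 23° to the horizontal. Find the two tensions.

T_L = 14780 N, T_R = 5755 N

ΣF_x = 0: −T_L·cos69° + T_R·cos23° = 0 → T_R = 0.389317·T_L.
ΣF_y = 0: T_L·sin69° + T_R·sin23° = 16050.
Substitute: T_L·(0.93358 + 0.389317·0.390731) = 16050 → T_L = 14783.1 ≈ 14780 N.
Then T_R = 0.389317 × 14783.1 = 5755 N.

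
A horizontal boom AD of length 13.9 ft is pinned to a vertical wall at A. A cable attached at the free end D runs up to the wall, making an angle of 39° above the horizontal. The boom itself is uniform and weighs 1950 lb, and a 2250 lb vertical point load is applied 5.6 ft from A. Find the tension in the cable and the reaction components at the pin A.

T = 2990 lb, A_x = 2323 lb, A_y = 2319 lb

ΣM about A: T·sin39°·13.9 − 1950·6.95 − 2250·5.6 = 0 → T = 26152.5/(13.9·0.62932) = 2989.69 ≈ 2990 lb.
ΣF_x = 0: A_x − T·cos39° = 0 → A_x = 2989.69 × 0.777146 = 2323 lb.
ΣF_y = 0: A_y + T·sin39° − 1950 − 2250 = 0 → A_y = 4200 − 2989.69 × 0.62932 = 2319 lb.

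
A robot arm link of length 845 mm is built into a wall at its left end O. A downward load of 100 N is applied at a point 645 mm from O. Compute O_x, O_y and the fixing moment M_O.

O_x = 0, O_y = 100.0 N, M_O = 64500 N·mm

ΣF_x = 0: O_x = 0.
ΣF_y = 0: O_y − 100 = 0 → O_y = 100.0 N.
ΣM about O: M_O − 100·645 = 0 → M_O = 64500 N·mm.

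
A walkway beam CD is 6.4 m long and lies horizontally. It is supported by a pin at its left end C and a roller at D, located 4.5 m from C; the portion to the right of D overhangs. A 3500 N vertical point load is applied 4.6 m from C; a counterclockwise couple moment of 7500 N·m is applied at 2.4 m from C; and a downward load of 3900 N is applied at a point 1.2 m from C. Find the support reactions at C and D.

Taking moments about C: D_y·4.5 − 3500·4.6 + 7500 − 3900·1.2 = 0 → D_y = 13280/4.5 = 2951.11 ≈ 2951 N.
ΣF_y = 0: C_y + 2951.11 − 3500 − 3900 = 0 → C_y = 4449 N.
ΣF_x = 0: no horizontal applied forces, so C_x = 0.

C_x = 0, C_y = 4449 N, D_y = 2951 N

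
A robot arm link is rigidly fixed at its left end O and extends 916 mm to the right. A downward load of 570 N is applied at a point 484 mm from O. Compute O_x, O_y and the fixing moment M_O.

O_x = 0, O_y = 570.0 N, M_O = 275900 N·mm

ΣF_x = 0: O_x = 0.
ΣF_y = 0: O_y − 570 = 0 → O_y = 570.0 N.
ΣM about O: M_O − 570·484 = 0 → M_O = 275900 N·mm.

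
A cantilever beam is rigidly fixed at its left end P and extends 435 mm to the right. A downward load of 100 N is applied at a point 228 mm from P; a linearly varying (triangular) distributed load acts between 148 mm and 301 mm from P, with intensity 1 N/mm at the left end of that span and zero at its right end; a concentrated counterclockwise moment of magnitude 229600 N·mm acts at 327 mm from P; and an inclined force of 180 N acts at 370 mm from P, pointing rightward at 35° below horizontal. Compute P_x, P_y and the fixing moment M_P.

P_x = -147.4 N, P_y = 279.7 N, M_P = -153400 N·mm

Resultant of the triangular load: ½ × 1 × 153 = 76.5 N, acting at 199 mm from P (one-third of the span from the peak).
ΣF_x = 0: P_x + 180·cos35° = 0 → P_x = -147.4 N.
ΣF_y = 0: P_y − 100 − ½·1·153 − 180·sin35° = 0 → P_y = 279.7 N.
ΣM about P: M_P − 100·228 − (½·1·153)·199 + 229600 − 180·sin35°·370 = 0 → M_P = -153400 N·mm.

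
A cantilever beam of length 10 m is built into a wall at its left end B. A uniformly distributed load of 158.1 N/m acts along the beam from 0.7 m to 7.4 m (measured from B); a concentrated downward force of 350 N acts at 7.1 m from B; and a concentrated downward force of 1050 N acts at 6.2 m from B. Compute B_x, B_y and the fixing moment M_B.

B_x = 0, B_y = 2459 N, M_B = 13290 N·m

Resultant of the distributed load: 158.1 × 6.7 = 1059.27 N at 4.05 m from B.
ΣF_x = 0: B_x = 0.
ΣF_y = 0: B_y − 158.1·6.7 − 350 − 1050 = 0 → B_y = 2459 N.
ΣM about B: M_B − (158.1·6.7)·4.05 − 350·7.1 − 1050·6.2 = 0 → M_B = 13290 N·m.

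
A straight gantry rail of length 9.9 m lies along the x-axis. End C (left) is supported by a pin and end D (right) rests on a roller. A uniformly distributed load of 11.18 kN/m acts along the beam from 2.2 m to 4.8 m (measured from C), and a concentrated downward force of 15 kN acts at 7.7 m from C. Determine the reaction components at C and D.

C_x = 0, C_y = 22.12 kN, D_y = 21.94 kN

Resultant of the distributed load: 11.18 × 2.6 = 29.068 kN at 3.5 m from C.
Taking moments about C: D_y·9.9 − (11.18·2.6)·3.5 − 15·7.7 = 0 → D_y = 217.238/9.9 = 21.9432 ≈ 21.94 kN.
ΣF_y = 0: C_y + 21.9432 − 11.18·2.6 − 15 = 0 → C_y = 22.12 kN.
ΣF_x = 0: no horizontal applied forces, so C_x = 0.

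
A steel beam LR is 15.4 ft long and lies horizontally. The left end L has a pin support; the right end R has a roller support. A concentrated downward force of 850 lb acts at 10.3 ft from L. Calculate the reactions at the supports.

L_x = 0, L_y = 281.5 lb, R_y = 568.5 lb

ΣM about L: R_y·15.4 − 850·10.3 = 0 → R_y = 8755/15.4 = 568.506 ≈ 568.5 lb.
ΣF_y = 0: L_y + 568.506 − 850 = 0 → L_y = 281.5 lb.
ΣF_x = 0: no horizontal applied forces, so L_x = 0.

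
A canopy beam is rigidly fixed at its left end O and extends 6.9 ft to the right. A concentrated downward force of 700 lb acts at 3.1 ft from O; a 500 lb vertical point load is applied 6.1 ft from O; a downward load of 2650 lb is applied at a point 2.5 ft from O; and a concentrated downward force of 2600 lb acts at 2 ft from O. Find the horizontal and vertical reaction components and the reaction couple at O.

ΣF_x = 0: O_x = 0.
ΣF_y = 0: O_y − 700 − 500 − 2650 − 2600 = 0 → O_y = 6450 lb.
ΣM about O: M_O − 700·3.1 − 500·6.1 − 2650·2.5 − 2600·2 = 0 → M_O = 17040 lb·ft.

O_x = 0, O_y = 6450 lb, M_O = 17040 lb·ft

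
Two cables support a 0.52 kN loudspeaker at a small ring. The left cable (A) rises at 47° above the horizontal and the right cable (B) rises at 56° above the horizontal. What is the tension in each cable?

ΣF_x = 0: −T_A·cos47° + T_B·cos56° = 0 → T_B = 1.21961·T_A.
ΣF_y = 0: T_A·sin47° + T_B·sin56° = 0.52.
Substitute: T_A·(0.731354 + 1.21961·0.829038) = 0.52 → T_A = 0.298429 ≈ 0.2984 kN.
Then T_B = 1.21961 × 0.298429 = 0.3640 kN.

T_A = 0.2984 kN, T_B = 0.3640 kN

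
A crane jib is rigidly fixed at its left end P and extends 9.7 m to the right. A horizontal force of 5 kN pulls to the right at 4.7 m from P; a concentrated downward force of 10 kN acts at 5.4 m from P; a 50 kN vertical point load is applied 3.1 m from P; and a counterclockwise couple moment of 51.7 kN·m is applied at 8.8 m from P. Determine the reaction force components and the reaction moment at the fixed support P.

P_x = -5.000 kN, P_y = 60.00 kN, M_P = 157.3 kN·m

ΣF_x = 0: P_x + 5 = 0 → P_x = -5.000 kN.
ΣF_y = 0: P_y − 10 − 50 = 0 → P_y = 60.00 kN.
ΣM about P: M_P − 10·5.4 − 50·3.1 + 51.7 = 0 → M_P = 157.3 kN·m.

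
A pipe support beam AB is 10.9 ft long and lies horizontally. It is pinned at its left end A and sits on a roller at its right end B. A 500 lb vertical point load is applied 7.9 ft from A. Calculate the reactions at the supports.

A_x = 0, A_y = 137.6 lb, B_y = 362.4 lb

Moments about A: B_y·10.9 − 500·7.9 = 0 → B_y = 3950/10.9 = 362.385 ≈ 362.4 lb.
ΣF_y = 0: A_y + 362.385 − 500 = 0 → A_y = 137.6 lb.
ΣF_x = 0: no horizontal applied forces, so A_x = 0.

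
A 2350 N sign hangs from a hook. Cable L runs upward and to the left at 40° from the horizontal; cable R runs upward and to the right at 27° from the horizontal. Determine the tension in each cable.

ΣF_x = 0: −T_L·cos40° + T_R·cos27° = 0 → T_R = 0.859752·T_L.
ΣF_y = 0: T_L·sin40° + T_R·sin27° = 2350.
Substitute: T_L·(0.642788 + 0.859752·0.45399) = 2350 → T_L = 2274.69 ≈ 2275 N.
Then T_R = 0.859752 × 2274.69 = 1956 N.

T_L = 2275 N, T_R = 1956 N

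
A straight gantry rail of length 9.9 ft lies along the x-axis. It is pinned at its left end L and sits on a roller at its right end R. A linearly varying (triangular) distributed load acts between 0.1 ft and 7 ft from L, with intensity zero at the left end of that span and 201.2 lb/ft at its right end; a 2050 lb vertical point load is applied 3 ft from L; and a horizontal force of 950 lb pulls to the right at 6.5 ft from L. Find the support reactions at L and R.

L_x = -950.0 lb, L_y = 1793 lb, R_y = 950.8 lb

Resultant of the triangular load: ½ × 201.2 × 6.9 = 694.14 lb, acting at 4.7 ft from L (one-third of the span from the peak).
Taking moments about L: R_y·9.9 − (½·201.2·6.9)·4.7 − 2050·3 = 0 → R_y = 9412.458/9.9 = 950.753 ≈ 950.8 lb.
ΣF_y = 0: L_y + 950.753 − ½·201.2·6.9 − 2050 = 0 → L_y = 1793 lb.
ΣF_x = 0: L_x + 950 = 0 → L_x = -950.0 lb.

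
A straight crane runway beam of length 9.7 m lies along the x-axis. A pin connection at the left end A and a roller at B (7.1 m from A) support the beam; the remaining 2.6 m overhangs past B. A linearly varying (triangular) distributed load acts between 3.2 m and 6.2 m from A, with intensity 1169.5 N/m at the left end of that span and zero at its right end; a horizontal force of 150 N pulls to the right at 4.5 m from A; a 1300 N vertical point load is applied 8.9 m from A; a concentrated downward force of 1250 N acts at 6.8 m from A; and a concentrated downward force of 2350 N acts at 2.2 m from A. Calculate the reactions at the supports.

A_x = -150.0 N, A_y = 2062 N, B_y = 4593 N

Resultant of the triangular load: ½ × 1169.5 × 3 = 1754.25 N, acting at 4.2 m from A (one-third of the span from the peak).
Moments about A: B_y·7.1 − (½·1169.5·3)·4.2 − 1300·8.9 − 1250·6.8 − 2350·2.2 = 0 → B_y = 32607.85/7.1 = 4592.65 ≈ 4593 N.
ΣF_y = 0: A_y + 4592.65 − ½·1169.5·3 − 1300 − 1250 − 2350 = 0 → A_y = 2062 N.
ΣF_x = 0: A_x + 150 = 0 → A_x = -150.0 N.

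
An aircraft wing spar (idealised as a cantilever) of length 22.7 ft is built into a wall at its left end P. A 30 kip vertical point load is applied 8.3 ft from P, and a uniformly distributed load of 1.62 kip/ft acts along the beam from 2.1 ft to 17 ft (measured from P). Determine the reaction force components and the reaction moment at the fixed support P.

P_x = 0, P_y = 54.14 kip, M_P = 479.5 kip·ft

Resultant of the distributed load: 1.62 × 14.9 = 24.138 kip at 9.55 ft from P.
ΣF_x = 0: P_x = 0.
ΣF_y = 0: P_y − 30 − 1.62·14.9 = 0 → P_y = 54.14 kip.
ΣM about P: M_P − 30·8.3 − (1.62·14.9)·9.55 = 0 → M_P = 479.5 kip·ft.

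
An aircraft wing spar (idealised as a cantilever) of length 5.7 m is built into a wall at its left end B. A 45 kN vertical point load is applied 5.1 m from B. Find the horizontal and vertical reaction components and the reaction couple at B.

ΣF_x = 0: B_x = 0.
ΣF_y = 0: B_y − 45 = 0 → B_y = 45.00 kN.
ΣM about B: M_B − 45·5.1 = 0 → M_B = 229.5 kN·m.

B_x = 0, B_y = 45.00 kN, M_B = 229.5 kN·m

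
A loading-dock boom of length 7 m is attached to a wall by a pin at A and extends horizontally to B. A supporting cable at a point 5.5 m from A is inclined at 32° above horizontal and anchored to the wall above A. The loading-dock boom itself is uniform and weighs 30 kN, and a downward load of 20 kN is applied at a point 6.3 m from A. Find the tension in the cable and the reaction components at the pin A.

ΣM about A: T·sin32°·5.5 − 30·3.5 − 20·6.3 = 0 → T = 231/(5.5·0.529919) = 79.2574 ≈ 79.26 kN.
ΣF_x = 0: A_x − T·cos32° = 0 → A_x = 79.2574 × 0.848048 = 67.21 kN.
ΣF_y = 0: A_y + T·sin32° − 30 − 20 = 0 → A_y = 50 − 79.2574 × 0.529919 = 8.000 kN.

T = 79.26 kN, A_x = 67.21 kN, A_y = 8.000 kN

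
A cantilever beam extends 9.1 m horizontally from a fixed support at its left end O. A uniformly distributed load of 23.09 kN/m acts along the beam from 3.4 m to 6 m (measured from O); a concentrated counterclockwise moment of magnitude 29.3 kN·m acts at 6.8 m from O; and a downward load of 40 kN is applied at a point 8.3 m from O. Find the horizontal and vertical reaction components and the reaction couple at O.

Resultant of the distributed load: 23.09 × 2.6 = 60.034 kN at 4.7 m from O.
ΣF_x = 0: O_x = 0.
ΣF_y = 0: O_y − 23.09·2.6 − 40 = 0 → O_y = 100.0 kN.
ΣM about O: M_O − (23.09·2.6)·4.7 + 29.3 − 40·8.3 = 0 → M_O = 584.9 kN·m.

O_x = 0, O_y = 100.0 kN, M_O = 584.9 kN·m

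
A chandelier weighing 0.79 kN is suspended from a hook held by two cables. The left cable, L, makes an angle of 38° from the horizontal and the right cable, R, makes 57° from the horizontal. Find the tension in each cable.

T_L = 0.4319 kN, T_R = 0.6249 kN

ΣF_x = 0: −T_L·cos38° + T_R·cos57° = 0 → T_R = 1.44685·T_L.
ΣF_y = 0: T_L·sin38° + T_R·sin57° = 0.79.
Substitute: T_L·(0.615661 + 1.44685·0.838671) = 0.79 → T_L = 0.431908 ≈ 0.4319 kN.
Then T_R = 1.44685 × 0.431908 = 0.6249 kN.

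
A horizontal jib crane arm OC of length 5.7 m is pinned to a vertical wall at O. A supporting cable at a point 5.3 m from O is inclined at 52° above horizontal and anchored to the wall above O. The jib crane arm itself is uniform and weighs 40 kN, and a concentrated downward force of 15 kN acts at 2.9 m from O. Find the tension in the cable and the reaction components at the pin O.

ΣM about O: T·sin52°·5.3 − 40·2.85 − 15·2.9 = 0 → T = 157.5/(5.3·0.788011) = 37.7114 ≈ 37.71 kN.
ΣF_x = 0: O_x − T·cos52° = 0 → O_x = 37.7114 × 0.615661 = 23.22 kN.
ΣF_y = 0: O_y + T·sin52° − 40 − 15 = 0 → O_y = 55 − 37.7114 × 0.788011 = 25.28 kN.

T = 37.71 kN, O_x = 23.22 kN, O_y = 25.28 kN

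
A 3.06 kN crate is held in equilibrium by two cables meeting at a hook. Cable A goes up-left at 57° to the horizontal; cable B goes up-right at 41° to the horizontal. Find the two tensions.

ΣF_x = 0: −T_A·cos57° + T_B·cos41° = 0 → T_B = 0.721654·T_A.
ΣF_y = 0: T_A·sin57° + T_B·sin41° = 3.06.
Substitute: T_A·(0.838671 + 0.721654·0.656059) = 3.06 → T_A = 2.33211 ≈ 2.332 kN.
Then T_B = 0.721654 × 2.33211 = 1.683 kN.

T_A = 2.332 kN, T_B = 1.683 kN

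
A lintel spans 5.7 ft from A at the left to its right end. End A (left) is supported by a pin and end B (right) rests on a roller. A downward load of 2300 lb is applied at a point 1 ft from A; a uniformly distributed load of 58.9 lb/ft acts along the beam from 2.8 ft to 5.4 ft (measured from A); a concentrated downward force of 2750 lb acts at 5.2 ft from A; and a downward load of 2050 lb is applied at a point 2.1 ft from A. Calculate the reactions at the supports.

Resultant of the distributed load: 58.9 × 2.6 = 153.14 lb at 4.1 ft from A.
Moments about A: B_y·5.7 − 2300·1 − (58.9·2.6)·4.1 − 2750·5.2 − 2050·2.1 = 0 → B_y = 21532.874/5.7 = 3777.7 ≈ 3778 lb.
ΣF_y = 0: A_y + 3777.7 − 2300 − 58.9·2.6 − 2750 − 2050 = 0 → A_y = 3475 lb.
ΣF_x = 0: no horizontal applied forces, so A_x = 0.

A_x = 0, A_y = 3475 lb, B_y = 3778 lb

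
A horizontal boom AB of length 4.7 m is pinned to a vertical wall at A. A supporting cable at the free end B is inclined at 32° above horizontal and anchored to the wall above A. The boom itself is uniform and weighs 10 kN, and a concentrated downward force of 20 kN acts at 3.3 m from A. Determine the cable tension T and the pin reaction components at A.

ΣM about A: T·sin32°·4.7 − 10·2.35 − 20·3.3 = 0 → T = 89.5/(4.7·0.529919) = 35.9348 ≈ 35.93 kN.
ΣF_x = 0: A_x − T·cos32° = 0 → A_x = 35.9348 × 0.848048 = 30.47 kN.
ΣF_y = 0: A_y + T·sin32° − 10 − 20 = 0 → A_y = 30 − 35.9348 × 0.529919 = 10.96 kN.

T = 35.93 kN, A_x = 30.47 kN, A_y = 10.96 kN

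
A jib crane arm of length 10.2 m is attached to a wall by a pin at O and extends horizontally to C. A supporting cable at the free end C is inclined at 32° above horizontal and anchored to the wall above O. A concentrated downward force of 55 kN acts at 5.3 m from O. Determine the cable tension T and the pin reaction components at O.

T = 53.93 kN, O_x = 45.74 kN, O_y = 26.42 kN

ΣM about O: T·sin32°·10.2 − 55·5.3 = 0 → T = 291.5/(10.2·0.529919) = 53.9298 ≈ 53.93 kN.
ΣF_x = 0: O_x − T·cos32° = 0 → O_x = 53.9298 × 0.848048 = 45.74 kN.
ΣF_y = 0: O_y + T·sin32° − 55 = 0 → O_y = 55 − 53.9298 × 0.529919 = 26.42 kN.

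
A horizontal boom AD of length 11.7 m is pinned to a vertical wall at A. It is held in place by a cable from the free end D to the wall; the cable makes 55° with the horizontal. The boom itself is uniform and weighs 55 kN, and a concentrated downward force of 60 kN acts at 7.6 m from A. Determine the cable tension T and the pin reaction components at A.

ΣM about A: T·sin55°·11.7 − 55·5.85 − 60·7.6 = 0 → T = 777.75/(11.7·0.819152) = 81.1502 ≈ 81.15 kN.
ΣF_x = 0: A_x − T·cos55° = 0 → A_x = 81.1502 × 0.573576 = 46.55 kN.
ΣF_y = 0: A_y + T·sin55° − 55 − 60 = 0 → A_y = 115 − 81.1502 × 0.819152 = 48.53 kN.

T = 81.15 kN, A_x = 46.55 kN, A_y = 48.53 kN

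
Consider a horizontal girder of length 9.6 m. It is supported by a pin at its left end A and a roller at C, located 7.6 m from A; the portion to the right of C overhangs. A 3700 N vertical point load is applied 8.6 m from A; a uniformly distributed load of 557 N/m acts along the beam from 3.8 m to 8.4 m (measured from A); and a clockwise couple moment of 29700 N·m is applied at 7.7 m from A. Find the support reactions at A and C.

A_x = 0, A_y = -3889 N, C_y = 10150 N

Resultant of the distributed load: 557 × 4.6 = 2562.2 N at 6.1 m from A.
Moments about A: C_y·7.6 − 3700·8.6 − (557·4.6)·6.1 − 29700 = 0 → C_y = 77149.42/7.6 = 10151.2 ≈ 10150 N.
ΣF_y = 0: A_y + 10151.2 − 3700 − 557·4.6 = 0 → A_y = -3889 N.
ΣF_x = 0: no horizontal applied forces, so A_x = 0.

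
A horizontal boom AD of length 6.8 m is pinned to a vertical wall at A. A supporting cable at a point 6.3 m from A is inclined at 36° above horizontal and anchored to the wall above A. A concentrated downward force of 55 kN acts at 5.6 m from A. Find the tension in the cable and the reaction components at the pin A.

T = 83.17 kN, A_x = 67.29 kN, A_y = 6.111 kN

ΣM about A: T·sin36°·6.3 − 55·5.6 = 0 → T = 308/(6.3·0.587785) = 83.1748 ≈ 83.17 kN.
ΣF_x = 0: A_x − T·cos36° = 0 → A_x = 83.1748 × 0.809017 = 67.29 kN.
ΣF_y = 0: A_y + T·sin36° − 55 = 0 → A_y = 55 − 83.1748 × 0.587785 = 6.111 kN.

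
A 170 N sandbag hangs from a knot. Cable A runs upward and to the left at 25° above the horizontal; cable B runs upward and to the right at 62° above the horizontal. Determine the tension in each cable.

T_A = 79.92 N, T_B = 154.3 N

ΣF_x = 0: −T_A·cos25° + T_B·cos62° = 0 → T_B = 1.93048·T_A.
ΣF_y = 0: T_A·sin25° + T_B·sin62° = 170.
Substitute: T_A·(0.422618 + 1.93048·0.882948) = 170 → T_A = 79.9198 ≈ 79.92 N.
Then T_B = 1.93048 × 79.9198 = 154.3 N.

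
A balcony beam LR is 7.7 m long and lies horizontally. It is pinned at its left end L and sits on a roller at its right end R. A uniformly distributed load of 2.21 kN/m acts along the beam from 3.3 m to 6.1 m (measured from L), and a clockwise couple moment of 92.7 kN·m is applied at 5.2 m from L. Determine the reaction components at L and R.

Resultant of the distributed load: 2.21 × 2.8 = 6.188 kN at 4.7 m from L.
Moments about L: R_y·7.7 − (2.21·2.8)·4.7 − 92.7 = 0 → R_y = 121.7836/7.7 = 15.8161 ≈ 15.82 kN.
ΣF_y = 0: L_y + 15.8161 − 2.21·2.8 = 0 → L_y = -9.628 kN.
ΣF_x = 0: no horizontal applied forces, so L_x = 0.

L_x = 0, L_y = -9.628 kN, R_y = 15.82 kN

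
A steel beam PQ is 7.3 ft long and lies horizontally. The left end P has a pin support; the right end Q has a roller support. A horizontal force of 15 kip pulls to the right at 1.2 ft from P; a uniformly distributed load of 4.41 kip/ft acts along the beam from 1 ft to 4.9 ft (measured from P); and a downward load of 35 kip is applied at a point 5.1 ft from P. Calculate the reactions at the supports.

Resultant of the distributed load: 4.41 × 3.9 = 17.199 kip at 2.95 ft from P.
Moments about P: Q_y·7.3 − (4.41·3.9)·2.95 − 35·5.1 = 0 → Q_y = 229.23705/7.3 = 31.4023 ≈ 31.40 kip.
ΣF_y = 0: P_y + 31.4023 − 4.41·3.9 − 35 = 0 → P_y = 20.80 kip.
ΣF_x = 0: P_x + 15 = 0 → P_x = -15.00 kip.

P_x = -15.00 kip, P_y = 20.80 kip, Q_y = 31.40 kip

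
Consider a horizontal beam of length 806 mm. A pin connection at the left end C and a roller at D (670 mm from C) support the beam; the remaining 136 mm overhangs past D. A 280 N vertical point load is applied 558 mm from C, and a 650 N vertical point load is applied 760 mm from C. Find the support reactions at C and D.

C_x = 0, C_y = -40.51 N, D_y = 970.5 N

Moments about C: D_y·670 − 280·558 − 650·760 = 0 → D_y = 650240/670 = 970.507 ≈ 970.5 N.
ΣF_y = 0: C_y + 970.507 − 280 − 650 = 0 → C_y = -40.51 N.
ΣF_x = 0: no horizontal applied forces, so C_x = 0.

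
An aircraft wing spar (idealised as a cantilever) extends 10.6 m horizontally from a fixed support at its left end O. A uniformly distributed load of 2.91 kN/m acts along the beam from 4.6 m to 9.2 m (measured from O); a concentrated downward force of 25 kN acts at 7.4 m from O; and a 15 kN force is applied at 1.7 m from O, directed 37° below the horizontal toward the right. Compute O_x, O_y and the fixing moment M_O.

O_x = -11.98 kN, O_y = 47.41 kN, M_O = 292.7 kN·m

Resultant of the distributed load: 2.91 × 4.6 = 13.386 kN at 6.9 m from O.
ΣF_x = 0: O_x + 15·cos37° = 0 → O_x = -11.98 kN.
ΣF_y = 0: O_y − 2.91·4.6 − 25 − 15·sin37° = 0 → O_y = 47.41 kN.
ΣM about O: M_O − (2.91·4.6)·6.9 − 25·7.4 − 15·sin37°·1.7 = 0 → M_O = 292.7 kN·m.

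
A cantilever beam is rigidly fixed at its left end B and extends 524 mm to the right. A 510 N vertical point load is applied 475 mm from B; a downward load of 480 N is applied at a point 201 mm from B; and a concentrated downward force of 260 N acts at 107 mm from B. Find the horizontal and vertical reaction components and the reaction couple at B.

ΣF_x = 0: B_x = 0.
ΣF_y = 0: B_y − 510 − 480 − 260 = 0 → B_y = 1250 N.
ΣM about B: M_B − 510·475 − 480·201 − 260·107 = 0 → M_B = 366600 N·mm.

B_x = 0, B_y = 1250 N, M_B = 366600 N·mm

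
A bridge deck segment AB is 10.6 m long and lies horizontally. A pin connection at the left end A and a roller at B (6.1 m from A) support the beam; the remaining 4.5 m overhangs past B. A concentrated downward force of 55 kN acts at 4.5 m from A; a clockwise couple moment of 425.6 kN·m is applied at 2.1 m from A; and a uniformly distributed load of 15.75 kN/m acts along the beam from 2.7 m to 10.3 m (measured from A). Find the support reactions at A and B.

A_x = 0, A_y = -63.19 kN, B_y = 237.9 kN

Resultant of the distributed load: 15.75 × 7.6 = 119.7 kN at 6.5 m from A.
ΣM about A: B_y·6.1 − 55·4.5 − 425.6 − (15.75·7.6)·6.5 = 0 → B_y = 1451.15/6.1 = 237.893 ≈ 237.9 kN.
ΣF_y = 0: A_y + 237.893 − 55 − 15.75·7.6 = 0 → A_y = -63.19 kN.
ΣF_x = 0: no horizontal applied forces, so A_x = 0.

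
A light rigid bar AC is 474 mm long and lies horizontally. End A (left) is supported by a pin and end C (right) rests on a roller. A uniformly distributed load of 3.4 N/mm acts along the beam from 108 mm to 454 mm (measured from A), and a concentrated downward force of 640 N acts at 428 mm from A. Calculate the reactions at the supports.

A_x = 0, A_y = 541.1 N, C_y = 1275 N

Resultant of the distributed load: 3.4 × 346 = 1176.4 N at 281 mm from A.
ΣM about A: C_y·474 − (3.4·346)·281 − 640·428 = 0 → C_y = 604488.4/474 = 1275.29 ≈ 1275 N.
ΣF_y = 0: A_y + 1275.29 − 3.4·346 − 640 = 0 → A_y = 541.1 N.
ΣF_x = 0: no horizontal applied forces, so A_x = 0.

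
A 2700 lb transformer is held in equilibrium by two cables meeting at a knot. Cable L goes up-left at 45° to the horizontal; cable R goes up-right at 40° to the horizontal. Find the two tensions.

ΣF_x = 0: −T_L·cos45° + T_R·cos40° = 0 → T_R = 0.923062·T_L.
ΣF_y = 0: T_L·sin45° + T_R·sin40° = 2700.
Substitute: T_L·(0.707107 + 0.923062·0.642788) = 2700 → T_L = 2076.22 ≈ 2076 lb.
Then T_R = 0.923062 × 2076.22 = 1916 lb.

T_L = 2076 lb, T_R = 1916 lb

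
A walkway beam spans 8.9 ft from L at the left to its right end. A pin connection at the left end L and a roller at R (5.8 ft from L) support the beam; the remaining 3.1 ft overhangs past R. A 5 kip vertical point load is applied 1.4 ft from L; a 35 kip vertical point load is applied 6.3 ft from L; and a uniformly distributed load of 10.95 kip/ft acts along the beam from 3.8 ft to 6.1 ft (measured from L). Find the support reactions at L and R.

L_x = 0, L_y = 4.467 kip, R_y = 60.72 kip

Resultant of the distributed load: 10.95 × 2.3 = 25.185 kip at 4.95 ft from L.
ΣM about L: R_y·5.8 − 5·1.4 − 35·6.3 − (10.95·2.3)·4.95 = 0 → R_y = 352.16575/5.8 = 60.7182 ≈ 60.72 kip.
ΣF_y = 0: L_y + 60.7182 − 5 − 35 − 10.95·2.3 = 0 → L_y = 4.467 kip.
ΣF_x = 0: no horizontal applied forces, so L_x = 0.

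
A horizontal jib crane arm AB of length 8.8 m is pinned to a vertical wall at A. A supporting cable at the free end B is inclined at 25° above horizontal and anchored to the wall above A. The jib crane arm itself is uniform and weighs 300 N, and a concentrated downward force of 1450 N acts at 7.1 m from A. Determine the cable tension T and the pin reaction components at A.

T = 3123 N, A_x = 2831 N, A_y = 430.1 N

ΣM about A: T·sin25°·8.8 − 300·4.4 − 1450·7.1 = 0 → T = 11615/(8.8·0.422618) = 3123.12 ≈ 3123 N.
ΣF_x = 0: A_x − T·cos25° = 0 → A_x = 3123.12 × 0.906308 = 2831 N.
ΣF_y = 0: A_y + T·sin25° − 300 − 1450 = 0 → A_y = 1750 − 3123.12 × 0.422618 = 430.1 N.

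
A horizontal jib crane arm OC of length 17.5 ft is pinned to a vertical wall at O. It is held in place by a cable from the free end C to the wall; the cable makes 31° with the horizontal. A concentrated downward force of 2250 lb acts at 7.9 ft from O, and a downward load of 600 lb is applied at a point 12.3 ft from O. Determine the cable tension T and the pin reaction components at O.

T = 2791 lb, O_x = 2392 lb, O_y = 1413 lb

ΣM about O: T·sin31°·17.5 − 2250·7.9 − 600·12.3 = 0 → T = 25155/(17.5·0.515038) = 2790.92 ≈ 2791 lb.
ΣF_x = 0: O_x − T·cos31° = 0 → O_x = 2790.92 × 0.857167 = 2392 lb.
ΣF_y = 0: O_y + T·sin31° − 2250 − 600 = 0 → O_y = 2850 − 2790.92 × 0.515038 = 1413 lb.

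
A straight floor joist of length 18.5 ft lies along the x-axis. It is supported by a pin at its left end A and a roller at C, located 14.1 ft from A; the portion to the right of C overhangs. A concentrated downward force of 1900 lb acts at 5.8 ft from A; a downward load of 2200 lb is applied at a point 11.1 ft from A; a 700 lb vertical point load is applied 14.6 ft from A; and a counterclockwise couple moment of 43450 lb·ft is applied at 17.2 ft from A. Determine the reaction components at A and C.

Taking moments about A: C_y·14.1 − 1900·5.8 − 2200·11.1 − 700·14.6 + 43450 = 0 → C_y = 2210/14.1 = 156.738 ≈ 156.7 lb.
ΣF_y = 0: A_y + 156.738 − 1900 − 2200 − 700 = 0 → A_y = 4643 lb.
ΣF_x = 0: no horizontal applied forces, so A_x = 0.

A_x = 0, A_y = 4643 lb, C_y = 156.7 lb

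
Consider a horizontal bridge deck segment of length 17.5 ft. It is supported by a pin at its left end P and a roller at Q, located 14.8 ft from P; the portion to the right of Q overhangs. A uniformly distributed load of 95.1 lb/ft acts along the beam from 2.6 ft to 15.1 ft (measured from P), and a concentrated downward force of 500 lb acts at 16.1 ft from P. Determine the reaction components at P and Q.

P_x = 0, P_y = 434.0 lb, Q_y = 1255 lb

Resultant of the distributed load: 95.1 × 12.5 = 1188.75 lb at 8.85 ft from P.
ΣM about P: Q_y·14.8 − (95.1·12.5)·8.85 − 500·16.1 = 0 → Q_y = 18570.4375/14.8 = 1254.76 ≈ 1255 lb.
ΣF_y = 0: P_y + 1254.76 − 95.1·12.5 − 500 = 0 → P_y = 434.0 lb.
ΣF_x = 0: no horizontal applied forces, so P_x = 0.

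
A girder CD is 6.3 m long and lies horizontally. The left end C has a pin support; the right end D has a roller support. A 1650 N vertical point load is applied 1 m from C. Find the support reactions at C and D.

C_x = 0, C_y = 1388 N, D_y = 261.9 N

Taking moments about C: D_y·6.3 − 1650·1 = 0 → D_y = 1650/6.3 = 261.905 ≈ 261.9 N.
ΣF_y = 0: C_y + 261.905 − 1650 = 0 → C_y = 1388 N.
ΣF_x = 0: no horizontal applied forces, so C_x = 0.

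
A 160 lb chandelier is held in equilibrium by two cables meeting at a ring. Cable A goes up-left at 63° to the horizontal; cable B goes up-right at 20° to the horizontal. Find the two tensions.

T_A = 151.5 lb, T_B = 73.18 lb

ΣF_x = 0: −T_A·cos63° + T_B·cos20° = 0 → T_B = 0.483127·T_A.
ΣF_y = 0: T_A·sin63° + T_B·sin20° = 160.
Substitute: T_A·(0.891007 + 0.483127·0.34202) = 160 → T_A = 151.48 ≈ 151.5 lb.
Then T_B = 0.483127 × 151.48 = 73.18 lb.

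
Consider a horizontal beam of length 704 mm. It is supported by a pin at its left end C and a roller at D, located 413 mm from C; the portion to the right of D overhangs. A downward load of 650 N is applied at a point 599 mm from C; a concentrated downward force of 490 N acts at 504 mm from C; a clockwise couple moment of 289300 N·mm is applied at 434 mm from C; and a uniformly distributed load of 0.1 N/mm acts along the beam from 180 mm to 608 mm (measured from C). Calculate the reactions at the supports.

C_x = 0, C_y = -1099 N, D_y = 2282 N

Resultant of the distributed load: 0.1 × 428 = 42.8 N at 394 mm from C.
Taking moments about C: D_y·413 − 650·599 − 490·504 − 289300 − (0.1·428)·394 = 0 → D_y = 942473.2/413 = 2282.02 ≈ 2282 N.
ΣF_y = 0: C_y + 2282.02 − 650 − 490 − 0.1·428 = 0 → C_y = -1099 N.
ΣF_x = 0: no horizontal applied forces, so C_x = 0.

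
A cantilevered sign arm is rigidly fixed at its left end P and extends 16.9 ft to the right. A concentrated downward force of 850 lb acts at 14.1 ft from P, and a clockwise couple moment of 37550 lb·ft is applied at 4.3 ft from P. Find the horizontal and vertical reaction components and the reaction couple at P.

ΣF_x = 0: P_x = 0.
ΣF_y = 0: P_y − 850 = 0 → P_y = 850.0 lb.
ΣM about P: M_P − 850·14.1 − 37550 = 0 → M_P = 49540 lb·ft.

P_x = 0, P_y = 850.0 lb, M_P = 49540 lb·ft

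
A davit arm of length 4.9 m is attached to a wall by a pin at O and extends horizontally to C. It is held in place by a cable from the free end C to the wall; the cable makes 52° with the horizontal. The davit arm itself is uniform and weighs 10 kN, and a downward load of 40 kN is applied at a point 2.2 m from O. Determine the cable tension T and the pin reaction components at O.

ΣM about O: T·sin52°·4.9 − 10·2.45 − 40·2.2 = 0 → T = 112.5/(4.9·0.788011) = 29.1356 ≈ 29.14 kN.
ΣF_x = 0: O_x − T·cos52° = 0 → O_x = 29.1356 × 0.615661 = 17.94 kN.
ΣF_y = 0: O_y + T·sin52° − 10 − 40 = 0 → O_y = 50 − 29.1356 × 0.788011 = 27.04 kN.

T = 29.14 kN, O_x = 17.94 kN, O_y = 27.04 kN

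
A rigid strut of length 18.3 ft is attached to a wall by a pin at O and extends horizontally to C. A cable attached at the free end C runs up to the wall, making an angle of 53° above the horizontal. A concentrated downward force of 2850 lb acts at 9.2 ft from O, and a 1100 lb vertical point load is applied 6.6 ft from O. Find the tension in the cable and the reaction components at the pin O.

ΣM about O: T·sin53°·18.3 − 2850·9.2 − 1100·6.6 = 0 → T = 33480/(18.3·0.798636) = 2290.79 ≈ 2291 lb.
ΣF_x = 0: O_x − T·cos53° = 0 → O_x = 2290.79 × 0.601815 = 1379 lb.
ΣF_y = 0: O_y + T·sin53° − 2850 − 1100 = 0 → O_y = 3950 − 2290.79 × 0.798636 = 2120 lb.

T = 2291 lb, O_x = 1379 lb, O_y = 2120 lb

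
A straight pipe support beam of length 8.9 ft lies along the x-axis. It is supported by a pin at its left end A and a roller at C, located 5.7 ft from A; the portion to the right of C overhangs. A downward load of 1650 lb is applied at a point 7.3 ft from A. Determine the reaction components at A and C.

A_x = 0, A_y = -463.2 lb, C_y = 2113 lb

Moments about A: C_y·5.7 − 1650·7.3 = 0 → C_y = 12045/5.7 = 2113.16 ≈ 2113 lb.
ΣF_y = 0: A_y + 2113.16 − 1650 = 0 → A_y = -463.2 lb.
ΣF_x = 0: no horizontal applied forces, so A_x = 0.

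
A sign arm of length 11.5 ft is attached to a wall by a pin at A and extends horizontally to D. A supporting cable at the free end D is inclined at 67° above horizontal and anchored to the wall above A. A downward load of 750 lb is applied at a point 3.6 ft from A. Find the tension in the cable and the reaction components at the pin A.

T = 255.1 lb, A_x = 99.66 lb, A_y = 515.2 lb

ΣM about A: T·sin67°·11.5 − 750·3.6 = 0 → T = 2700/(11.5·0.920505) = 255.058 ≈ 255.1 lb.
ΣF_x = 0: A_x − T·cos67° = 0 → A_x = 255.058 × 0.390731 = 99.66 lb.
ΣF_y = 0: A_y + T·sin67° − 750 = 0 → A_y = 750 − 255.058 × 0.920505 = 515.2 lb.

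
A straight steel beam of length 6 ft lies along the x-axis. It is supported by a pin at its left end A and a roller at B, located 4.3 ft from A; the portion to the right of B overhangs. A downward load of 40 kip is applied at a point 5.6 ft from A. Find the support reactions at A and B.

Taking moments about A: B_y·4.3 − 40·5.6 = 0 → B_y = 224/4.3 = 52.093 ≈ 52.09 kip.
ΣF_y = 0: A_y + 52.093 − 40 = 0 → A_y = -12.09 kip.
ΣF_x = 0: no horizontal applied forces, so A_x = 0.

A_x = 0, A_y = -12.09 kip, B_y = 52.09 kip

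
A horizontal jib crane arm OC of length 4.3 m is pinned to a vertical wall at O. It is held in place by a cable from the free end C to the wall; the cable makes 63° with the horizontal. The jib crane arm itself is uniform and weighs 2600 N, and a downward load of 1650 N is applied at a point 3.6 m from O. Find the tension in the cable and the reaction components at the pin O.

T = 3009 N, O_x = 1366 N, O_y = 1569 N

ΣM about O: T·sin63°·4.3 − 2600·2.15 − 1650·3.6 = 0 → T = 11530/(4.3·0.891007) = 3009.4 ≈ 3009 N.
ΣF_x = 0: O_x − T·cos63° = 0 → O_x = 3009.4 × 0.45399 = 1366 N.
ΣF_y = 0: O_y + T·sin63° − 2600 − 1650 = 0 → O_y = 4250 − 3009.4 × 0.891007 = 1569 N.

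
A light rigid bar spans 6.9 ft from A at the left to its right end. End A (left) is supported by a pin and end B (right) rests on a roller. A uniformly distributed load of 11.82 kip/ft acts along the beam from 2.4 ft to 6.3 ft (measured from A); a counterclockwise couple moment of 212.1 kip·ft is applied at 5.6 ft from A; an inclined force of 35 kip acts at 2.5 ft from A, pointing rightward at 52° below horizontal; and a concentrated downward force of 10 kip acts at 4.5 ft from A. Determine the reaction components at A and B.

Resultant of the distributed load: 11.82 × 3.9 = 46.098 kip at 4.35 ft from A.
Taking moments about A: B_y·6.9 − (11.82·3.9)·4.35 + 212.1 − 35·sin52°·2.5 − 10·4.5 = 0 → B_y = 102.377/6.9 = 14.8372 ≈ 14.84 kip.
ΣF_y = 0: A_y + 14.8372 − 11.82·3.9 − 35·sin52° − 10 = 0 → A_y = 68.84 kip.
ΣF_x = 0: A_x + 35·cos52° = 0 → A_x = -21.55 kip.

A_x = -21.55 kip, A_y = 68.84 kip, B_y = 14.84 kip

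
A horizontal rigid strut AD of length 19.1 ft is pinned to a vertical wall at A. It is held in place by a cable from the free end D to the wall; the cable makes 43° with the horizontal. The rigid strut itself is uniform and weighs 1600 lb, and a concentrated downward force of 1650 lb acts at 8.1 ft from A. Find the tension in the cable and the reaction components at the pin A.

T = 2199 lb, A_x = 1608 lb, A_y = 1750 lb

ΣM about A: T·sin43°·19.1 − 1600·9.55 − 1650·8.1 = 0 → T = 28645/(19.1·0.681998) = 2199.04 ≈ 2199 lb.
ΣF_x = 0: A_x − T·cos43° = 0 → A_x = 2199.04 × 0.731354 = 1608 lb.
ΣF_y = 0: A_y + T·sin43° − 1600 − 1650 = 0 → A_y = 3250 − 2199.04 × 0.681998 = 1750 lb.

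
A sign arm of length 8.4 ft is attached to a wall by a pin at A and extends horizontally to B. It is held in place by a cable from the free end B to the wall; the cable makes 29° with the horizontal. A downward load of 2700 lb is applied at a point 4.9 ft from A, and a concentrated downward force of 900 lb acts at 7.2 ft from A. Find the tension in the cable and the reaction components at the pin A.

T = 4840 lb, A_x = 4233 lb, A_y = 1254 lb

ΣM about A: T·sin29°·8.4 − 2700·4.9 − 900·7.2 = 0 → T = 19710/(8.4·0.48481) = 4839.89 ≈ 4840 lb.
ΣF_x = 0: A_x − T·cos29° = 0 → A_x = 4839.89 × 0.87462 = 4233 lb.
ΣF_y = 0: A_y + T·sin29° − 2700 − 900 = 0 → A_y = 3600 − 4839.89 × 0.48481 = 1254 lb.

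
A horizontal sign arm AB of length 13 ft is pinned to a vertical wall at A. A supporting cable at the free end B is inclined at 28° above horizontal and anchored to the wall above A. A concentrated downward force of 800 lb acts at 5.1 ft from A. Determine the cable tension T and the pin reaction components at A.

ΣM about A: T·sin28°·13 − 800·5.1 = 0 → T = 4080/(13·0.469472) = 668.509 ≈ 668.5 lb.
ΣF_x = 0: A_x − T·cos28° = 0 → A_x = 668.509 × 0.882948 = 590.3 lb.
ΣF_y = 0: A_y + T·sin28° − 800 = 0 → A_y = 800 − 668.509 × 0.469472 = 486.2 lb.

T = 668.5 lb, A_x = 590.3 lb, A_y = 486.2 lb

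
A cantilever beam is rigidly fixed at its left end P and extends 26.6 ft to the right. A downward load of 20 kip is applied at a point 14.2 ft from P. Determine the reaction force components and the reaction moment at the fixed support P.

P_x = 0, P_y = 20.00 kip, M_P = 284.0 kip·ft

ΣF_x = 0: P_x = 0.
ΣF_y = 0: P_y − 20 = 0 → P_y = 20.00 kip.
ΣM about P: M_P − 20·14.2 = 0 → M_P = 284.0 kip·ft.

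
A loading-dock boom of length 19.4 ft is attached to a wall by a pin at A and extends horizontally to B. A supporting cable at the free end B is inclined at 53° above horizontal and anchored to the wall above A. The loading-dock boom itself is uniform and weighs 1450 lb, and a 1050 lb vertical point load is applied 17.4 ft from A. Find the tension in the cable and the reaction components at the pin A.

T = 2087 lb, A_x = 1256 lb, A_y = 833.2 lb

ΣM about A: T·sin53°·19.4 − 1450·9.7 − 1050·17.4 = 0 → T = 32335/(19.4·0.798636) = 2087 lb.
ΣF_x = 0: A_x − T·cos53° = 0 → A_x = 2087 × 0.601815 = 1256 lb.
ΣF_y = 0: A_y + T·sin53° − 1450 − 1050 = 0 → A_y = 2500 − 2087 × 0.798636 = 833.2 lb.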